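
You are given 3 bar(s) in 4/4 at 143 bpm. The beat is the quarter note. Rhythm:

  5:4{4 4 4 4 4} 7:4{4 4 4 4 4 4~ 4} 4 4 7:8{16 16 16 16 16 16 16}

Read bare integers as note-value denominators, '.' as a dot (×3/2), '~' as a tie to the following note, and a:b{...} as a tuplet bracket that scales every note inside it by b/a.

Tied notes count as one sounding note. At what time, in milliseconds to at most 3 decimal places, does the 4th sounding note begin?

note 4 onset = 12/5b = 1006.993ms

1. 0.0ms @ 0 + 335.664ms (4/5)
2. 335.664ms @ 4/5 + 335.664ms (4/5)
3. 671.329ms @ 8/5 + 335.664ms (4/5)
4. 1006.993ms @ 12/5 + 335.664ms (4/5)
5. 1342.657ms @ 16/5 + 335.664ms (4/5)
6. 1678.322ms @ 4 + 239.76ms (4/7)
7. 1918.082ms @ 32/7 + 239.76ms (4/7)
8. 2157.842ms @ 36/7 + 239.76ms (4/7)
9. 2397.602ms @ 40/7 + 239.76ms (4/7)
10. 2637.363ms @ 44/7 + 239.76ms (4/7)
11. 2877.123ms @ 48/7 + 479.52ms (8/7)
12. 3356.643ms @ 8 + 419.58ms (1)
13. 3776.224ms @ 9 + 419.58ms (1)
14. 4195.804ms @ 10 + 119.88ms (2/7)
15. 4315.684ms @ 72/7 + 119.88ms (2/7)
16. 4435.564ms @ 74/7 + 119.88ms (2/7)
17. 4555.445ms @ 76/7 + 119.88ms (2/7)
18. 4675.325ms @ 78/7 + 119.88ms (2/7)
19. 4795.205ms @ 80/7 + 119.88ms (2/7)
20. 4915.085ms @ 82/7 + 119.88ms (2/7)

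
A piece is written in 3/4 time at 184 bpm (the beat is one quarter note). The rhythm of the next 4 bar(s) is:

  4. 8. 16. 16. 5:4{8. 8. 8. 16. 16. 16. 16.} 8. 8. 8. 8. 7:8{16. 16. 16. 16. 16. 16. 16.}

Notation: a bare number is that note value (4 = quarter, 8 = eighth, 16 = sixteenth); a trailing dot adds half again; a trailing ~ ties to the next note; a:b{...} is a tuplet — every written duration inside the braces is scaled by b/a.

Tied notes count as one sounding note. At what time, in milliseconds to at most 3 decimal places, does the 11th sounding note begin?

1. 0.0ms @ 0 + 489.13ms (3/2)
2. 489.13ms @ 3/2 + 244.565ms (3/4)
3. 733.696ms @ 9/4 + 122.283ms (3/8)
4. 855.978ms @ 21/8 + 122.283ms (3/8)
5. 978.261ms @ 3 + 195.652ms (3/5)
6. 1173.913ms @ 18/5 + 195.652ms (3/5)
7. 1369.565ms @ 21/5 + 195.652ms (3/5)
8. 1565.217ms @ 24/5 + 97.826ms (3/10)
9. 1663.043ms @ 51/10 + 97.826ms (3/10)
10. 1760.87ms @ 27/5 + 97.826ms (3/10)
11. 1858.696ms @ 57/10 + 97.826ms (3/10)
12. 1956.522ms @ 6 + 244.565ms (3/4)
13. 2201.087ms @ 27/4 + 244.565ms (3/4)
14. 2445.652ms @ 15/2 + 244.565ms (3/4)
15. 2690.217ms @ 33/4 + 244.565ms (3/4)
16. 2934.783ms @ 9 + 139.752ms (3/7)
17. 3074.534ms @ 66/7 + 139.752ms (3/7)
18. 3214.286ms @ 69/7 + 139.752ms (3/7)
19. 3354.037ms @ 72/7 + 139.752ms (3/7)
20. 3493.789ms @ 75/7 + 139.752ms (3/7)
21. 3633.54ms @ 78/7 + 139.752ms (3/7)
22. 3773.292ms @ 81/7 + 139.752ms (3/7)

note 11 onset = 57/10b = 1858.696ms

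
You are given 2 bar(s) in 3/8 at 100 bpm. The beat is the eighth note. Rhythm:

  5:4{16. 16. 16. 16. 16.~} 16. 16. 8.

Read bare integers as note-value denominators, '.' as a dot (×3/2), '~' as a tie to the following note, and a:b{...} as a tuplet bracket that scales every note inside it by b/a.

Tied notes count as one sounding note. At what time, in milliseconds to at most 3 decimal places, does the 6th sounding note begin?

1. 0.0ms @ 0 + 360.0ms (3/5)
2. 360.0ms @ 3/5 + 360.0ms (3/5)
3. 720.0ms @ 6/5 + 360.0ms (3/5)
4. 1080.0ms @ 9/5 + 360.0ms (3/5)
5. 1440.0ms @ 12/5 + 810.0ms (27/20)
6. 2250.0ms @ 15/4 + 450.0ms (3/4)
7. 2700.0ms @ 9/2 + 900.0ms (3/2)

note 6 onset = 15/4b = 2250.0ms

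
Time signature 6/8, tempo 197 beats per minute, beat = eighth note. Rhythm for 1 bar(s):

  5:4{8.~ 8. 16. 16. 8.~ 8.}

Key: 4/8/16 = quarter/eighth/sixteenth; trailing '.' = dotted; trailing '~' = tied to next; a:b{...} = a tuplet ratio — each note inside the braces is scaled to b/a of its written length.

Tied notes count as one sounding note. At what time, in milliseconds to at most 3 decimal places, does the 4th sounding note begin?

note 4 onset = 18/5b = 1096.447ms

1. 0.0ms @ 0 + 730.964ms (12/5)
2. 730.964ms @ 12/5 + 182.741ms (3/5)
3. 913.706ms @ 3 + 182.741ms (3/5)
4. 1096.447ms @ 18/5 + 730.964ms (12/5)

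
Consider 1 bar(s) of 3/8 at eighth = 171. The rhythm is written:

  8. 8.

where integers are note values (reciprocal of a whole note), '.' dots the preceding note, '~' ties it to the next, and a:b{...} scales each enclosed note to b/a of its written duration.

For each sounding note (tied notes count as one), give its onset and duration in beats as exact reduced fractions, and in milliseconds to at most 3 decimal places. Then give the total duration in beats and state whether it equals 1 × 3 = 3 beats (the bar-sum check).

1) 0.0ms=0b +526.316ms=3/2b
2) 526.316ms=3/2b +526.316ms=3/2b
Σ=3b of 3 (171bpm 3/8) — PASS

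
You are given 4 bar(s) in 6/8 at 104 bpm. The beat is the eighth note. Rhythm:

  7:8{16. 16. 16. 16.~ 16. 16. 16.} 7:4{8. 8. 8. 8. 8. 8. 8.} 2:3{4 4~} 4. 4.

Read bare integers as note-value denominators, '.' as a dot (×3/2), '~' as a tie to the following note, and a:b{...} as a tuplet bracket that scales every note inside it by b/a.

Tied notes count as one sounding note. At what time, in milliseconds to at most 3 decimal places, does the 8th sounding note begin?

1. 0.0ms @ 0 + 494.505ms (6/7)
2. 494.505ms @ 6/7 + 494.505ms (6/7)
3. 989.011ms @ 12/7 + 494.505ms (6/7)
4. 1483.516ms @ 18/7 + 989.011ms (12/7)
5. 2472.527ms @ 30/7 + 494.505ms (6/7)
6. 2967.033ms @ 36/7 + 494.505ms (6/7)
7. 3461.538ms @ 6 + 494.505ms (6/7)
8. 3956.044ms @ 48/7 + 494.505ms (6/7)
9. 4450.549ms @ 54/7 + 494.505ms (6/7)
10. 4945.055ms @ 60/7 + 494.505ms (6/7)
11. 5439.56ms @ 66/7 + 494.505ms (6/7)
12. 5934.066ms @ 72/7 + 494.505ms (6/7)
13. 6428.571ms @ 78/7 + 494.505ms (6/7)
14. 6923.077ms @ 12 + 1730.769ms (3)
15. 8653.846ms @ 15 + 3461.538ms (6)
16. 12115.385ms @ 21 + 1730.769ms (3)

note 8 onset = 48/7b = 3956.044ms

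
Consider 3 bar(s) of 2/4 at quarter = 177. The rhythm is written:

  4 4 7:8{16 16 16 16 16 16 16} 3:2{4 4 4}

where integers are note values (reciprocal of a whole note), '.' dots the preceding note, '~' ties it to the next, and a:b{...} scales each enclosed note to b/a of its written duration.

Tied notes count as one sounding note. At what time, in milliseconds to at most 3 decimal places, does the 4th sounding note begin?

1. 0.0ms @ 0 + 338.983ms (1)
2. 338.983ms @ 1 + 338.983ms (1)
3. 677.966ms @ 2 + 96.852ms (2/7)
4. 774.818ms @ 16/7 + 96.852ms (2/7)
5. 871.671ms @ 18/7 + 96.852ms (2/7)
6. 968.523ms @ 20/7 + 96.852ms (2/7)
7. 1065.375ms @ 22/7 + 96.852ms (2/7)
8. 1162.228ms @ 24/7 + 96.852ms (2/7)
9. 1259.08ms @ 26/7 + 96.852ms (2/7)
10. 1355.932ms @ 4 + 225.989ms (2/3)
11. 1581.921ms @ 14/3 + 225.989ms (2/3)
12. 1807.91ms @ 16/3 + 225.989ms (2/3)

note 4 onset = 16/7b = 774.818ms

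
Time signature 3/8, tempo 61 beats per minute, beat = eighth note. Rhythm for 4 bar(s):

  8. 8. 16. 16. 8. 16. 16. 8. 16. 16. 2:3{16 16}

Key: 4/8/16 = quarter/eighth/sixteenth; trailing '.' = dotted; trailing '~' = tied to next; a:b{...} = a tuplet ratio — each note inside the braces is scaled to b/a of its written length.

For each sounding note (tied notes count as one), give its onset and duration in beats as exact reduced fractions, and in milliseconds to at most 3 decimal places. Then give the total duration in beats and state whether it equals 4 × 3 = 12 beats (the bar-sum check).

1) 0.0ms=0b +1475.41ms=3/2b
2) 1475.41ms=3/2b +1475.41ms=3/2b
3) 2950.82ms=3b +737.705ms=3/4b
4) 3688.525ms=15/4b +737.705ms=3/4b
5) 4426.23ms=9/2b +1475.41ms=3/2b
6) 5901.639ms=6b +737.705ms=3/4b
7) 6639.344ms=27/4b +737.705ms=3/4b
8) 7377.049ms=15/2b +1475.41ms=3/2b
9) 8852.459ms=9b +737.705ms=3/4b
10) 9590.164ms=39/4b +737.705ms=3/4b
11) 10327.869ms=21/2b +737.705ms=3/4b
12) 11065.574ms=45/4b +737.705ms=3/4b
Σ=12b of 12 (61bpm 3/8) — PASS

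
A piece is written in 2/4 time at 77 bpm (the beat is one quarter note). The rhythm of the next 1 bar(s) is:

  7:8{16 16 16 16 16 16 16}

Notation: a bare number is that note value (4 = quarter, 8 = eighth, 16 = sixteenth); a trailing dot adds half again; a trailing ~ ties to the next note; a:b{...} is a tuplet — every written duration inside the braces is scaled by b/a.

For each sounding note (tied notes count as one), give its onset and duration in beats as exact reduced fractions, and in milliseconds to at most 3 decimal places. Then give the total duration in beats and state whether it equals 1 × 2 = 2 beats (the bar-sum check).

1) 0.0ms=0b +222.635ms=2/7b
2) 222.635ms=2/7b +222.635ms=2/7b
3) 445.269ms=4/7b +222.635ms=2/7b
4) 667.904ms=6/7b +222.635ms=2/7b
5) 890.538ms=8/7b +222.635ms=2/7b
6) 1113.173ms=10/7b +222.635ms=2/7b
7) 1335.807ms=12/7b +222.635ms=2/7b
Σ=2b of 2 (77bpm 2/4) — PASS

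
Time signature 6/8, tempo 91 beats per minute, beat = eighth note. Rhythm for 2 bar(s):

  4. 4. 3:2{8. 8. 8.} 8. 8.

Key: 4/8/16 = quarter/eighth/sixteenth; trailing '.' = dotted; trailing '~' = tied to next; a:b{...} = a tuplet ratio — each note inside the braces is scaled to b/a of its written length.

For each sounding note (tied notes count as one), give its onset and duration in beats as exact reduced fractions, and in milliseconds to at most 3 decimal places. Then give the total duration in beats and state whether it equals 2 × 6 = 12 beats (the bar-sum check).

1) 0.0ms=0b +1978.022ms=3b
2) 1978.022ms=3b +1978.022ms=3b
3) 3956.044ms=6b +659.341ms=1b
4) 4615.385ms=7b +659.341ms=1b
5) 5274.725ms=8b +659.341ms=1b
6) 5934.066ms=9b +989.011ms=3/2b
7) 6923.077ms=21/2b +989.011ms=3/2b
Σ=12b of 12 (91bpm 6/8) — PASS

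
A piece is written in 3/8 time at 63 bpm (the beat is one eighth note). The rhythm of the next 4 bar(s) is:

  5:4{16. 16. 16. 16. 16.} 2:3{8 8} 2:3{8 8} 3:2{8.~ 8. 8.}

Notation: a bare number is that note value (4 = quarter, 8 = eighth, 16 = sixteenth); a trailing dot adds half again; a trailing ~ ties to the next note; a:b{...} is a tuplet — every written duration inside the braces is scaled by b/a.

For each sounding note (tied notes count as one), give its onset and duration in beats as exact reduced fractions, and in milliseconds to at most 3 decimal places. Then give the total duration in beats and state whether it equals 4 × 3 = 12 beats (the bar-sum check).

1) 0.0ms=0b +571.429ms=3/5b
2) 571.429ms=3/5b +571.429ms=3/5b
3) 1142.857ms=6/5b +571.429ms=3/5b
4) 1714.286ms=9/5b +571.429ms=3/5b
5) 2285.714ms=12/5b +571.429ms=3/5b
6) 2857.143ms=3b +1428.571ms=3/2b
7) 4285.714ms=9/2b +1428.571ms=3/2b
8) 5714.286ms=6b +1428.571ms=3/2b
9) 7142.857ms=15/2b +1428.571ms=3/2b
10) 8571.429ms=9b +1904.762ms=2b
11) 10476.19ms=11b +952.381ms=1b
Σ=12b of 12 (63bpm 3/8) — PASS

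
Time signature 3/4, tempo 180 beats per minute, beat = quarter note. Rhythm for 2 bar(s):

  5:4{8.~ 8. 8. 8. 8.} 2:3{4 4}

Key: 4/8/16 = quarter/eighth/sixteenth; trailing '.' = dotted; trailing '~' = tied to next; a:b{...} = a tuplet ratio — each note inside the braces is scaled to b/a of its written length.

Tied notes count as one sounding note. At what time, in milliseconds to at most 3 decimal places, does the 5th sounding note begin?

note 5 onset = 3b = 1000.0ms

1. 0.0ms @ 0 + 400.0ms (6/5)
2. 400.0ms @ 6/5 + 200.0ms (3/5)
3. 600.0ms @ 9/5 + 200.0ms (3/5)
4. 800.0ms @ 12/5 + 200.0ms (3/5)
5. 1000.0ms @ 3 + 500.0ms (3/2)
6. 1500.0ms @ 9/2 + 500.0ms (3/2)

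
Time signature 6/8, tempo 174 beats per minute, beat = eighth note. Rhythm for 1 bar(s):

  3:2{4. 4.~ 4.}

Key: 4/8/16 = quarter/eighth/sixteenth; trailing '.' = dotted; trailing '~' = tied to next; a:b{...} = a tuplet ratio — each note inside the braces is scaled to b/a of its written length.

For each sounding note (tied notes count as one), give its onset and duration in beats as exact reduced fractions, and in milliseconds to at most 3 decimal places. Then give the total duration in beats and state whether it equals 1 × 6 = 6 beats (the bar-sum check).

1) 0.0ms=0b +689.655ms=2b
2) 689.655ms=2b +1379.31ms=4b
Σ=6b of 6 (174bpm 6/8) — PASS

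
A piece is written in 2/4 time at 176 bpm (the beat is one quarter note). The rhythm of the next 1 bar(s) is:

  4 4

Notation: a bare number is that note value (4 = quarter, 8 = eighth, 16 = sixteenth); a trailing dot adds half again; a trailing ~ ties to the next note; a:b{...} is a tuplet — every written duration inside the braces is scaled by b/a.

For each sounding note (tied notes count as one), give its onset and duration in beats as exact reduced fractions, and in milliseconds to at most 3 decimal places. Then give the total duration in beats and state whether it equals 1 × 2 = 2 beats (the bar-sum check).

1) 0.0ms=0b +340.909ms=1b
2) 340.909ms=1b +340.909ms=1b
Σ=2b of 2 (176bpm 2/4) — PASS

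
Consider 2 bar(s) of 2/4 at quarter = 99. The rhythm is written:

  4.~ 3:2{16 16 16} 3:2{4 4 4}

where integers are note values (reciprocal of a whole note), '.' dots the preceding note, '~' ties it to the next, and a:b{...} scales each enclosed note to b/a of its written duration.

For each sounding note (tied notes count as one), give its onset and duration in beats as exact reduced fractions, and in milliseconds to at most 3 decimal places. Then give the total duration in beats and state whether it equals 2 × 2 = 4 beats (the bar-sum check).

1) 0.0ms=0b +1010.101ms=5/3b
2) 1010.101ms=5/3b +101.01ms=1/6b
3) 1111.111ms=11/6b +101.01ms=1/6b
4) 1212.121ms=2b +404.04ms=2/3b
5) 1616.162ms=8/3b +404.04ms=2/3b
6) 2020.202ms=10/3b +404.04ms=2/3b
Σ=4b of 4 (99bpm 2/4) — PASS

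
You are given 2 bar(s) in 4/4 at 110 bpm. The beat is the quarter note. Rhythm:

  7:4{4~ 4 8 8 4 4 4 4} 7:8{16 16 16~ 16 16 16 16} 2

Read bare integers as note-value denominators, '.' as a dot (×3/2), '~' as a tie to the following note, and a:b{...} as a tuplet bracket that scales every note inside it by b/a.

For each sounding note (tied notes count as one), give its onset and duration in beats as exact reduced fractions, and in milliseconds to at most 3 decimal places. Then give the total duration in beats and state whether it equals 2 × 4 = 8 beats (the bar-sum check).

1) 0.0ms=0b +623.377ms=8/7b
2) 623.377ms=8/7b +155.844ms=2/7b
3) 779.221ms=10/7b +155.844ms=2/7b
4) 935.065ms=12/7b +311.688ms=4/7b
5) 1246.753ms=16/7b +311.688ms=4/7b
6) 1558.442ms=20/7b +311.688ms=4/7b
7) 1870.13ms=24/7b +311.688ms=4/7b
8) 2181.818ms=4b +155.844ms=2/7b
9) 2337.662ms=30/7b +155.844ms=2/7b
10) 2493.506ms=32/7b +311.688ms=4/7b
11) 2805.195ms=36/7b +155.844ms=2/7b
12) 2961.039ms=38/7b +155.844ms=2/7b
13) 3116.883ms=40/7b +155.844ms=2/7b
14) 3272.727ms=6b +1090.909ms=2b
Σ=8b of 8 (110bpm 4/4) — PASS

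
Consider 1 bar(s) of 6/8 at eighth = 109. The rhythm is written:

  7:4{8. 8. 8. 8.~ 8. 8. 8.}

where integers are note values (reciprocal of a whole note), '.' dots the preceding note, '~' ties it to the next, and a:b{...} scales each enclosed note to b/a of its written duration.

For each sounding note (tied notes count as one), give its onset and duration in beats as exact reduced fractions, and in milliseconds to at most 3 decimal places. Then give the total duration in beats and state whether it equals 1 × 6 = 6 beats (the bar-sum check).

1) 0.0ms=0b +471.822ms=6/7b
2) 471.822ms=6/7b +471.822ms=6/7b
3) 943.644ms=12/7b +471.822ms=6/7b
4) 1415.465ms=18/7b +943.644ms=12/7b
5) 2359.109ms=30/7b +471.822ms=6/7b
6) 2830.931ms=36/7b +471.822ms=6/7b
Σ=6b of 6 (109bpm 6/8) — PASS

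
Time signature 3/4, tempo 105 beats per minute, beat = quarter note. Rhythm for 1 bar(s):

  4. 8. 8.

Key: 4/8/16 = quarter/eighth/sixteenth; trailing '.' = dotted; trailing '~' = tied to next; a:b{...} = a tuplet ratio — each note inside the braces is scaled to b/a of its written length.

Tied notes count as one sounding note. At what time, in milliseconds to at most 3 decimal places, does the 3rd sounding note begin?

1. 0.0ms @ 0 + 857.143ms (3/2)
2. 857.143ms @ 3/2 + 428.571ms (3/4)
3. 1285.714ms @ 9/4 + 428.571ms (3/4)

note 3 onset = 9/4b = 1285.714ms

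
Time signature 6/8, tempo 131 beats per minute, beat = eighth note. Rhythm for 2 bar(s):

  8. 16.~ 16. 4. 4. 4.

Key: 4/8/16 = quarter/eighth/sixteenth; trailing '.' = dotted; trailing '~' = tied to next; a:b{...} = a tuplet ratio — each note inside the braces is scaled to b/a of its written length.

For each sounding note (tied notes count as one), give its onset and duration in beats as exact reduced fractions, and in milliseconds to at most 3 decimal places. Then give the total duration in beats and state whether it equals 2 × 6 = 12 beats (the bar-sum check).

1) 0.0ms=0b +687.023ms=3/2b
2) 687.023ms=3/2b +687.023ms=3/2b
3) 1374.046ms=3b +1374.046ms=3b
4) 2748.092ms=6b +1374.046ms=3b
5) 4122.137ms=9b +1374.046ms=3b
Σ=12b of 12 (131bpm 6/8) — PASS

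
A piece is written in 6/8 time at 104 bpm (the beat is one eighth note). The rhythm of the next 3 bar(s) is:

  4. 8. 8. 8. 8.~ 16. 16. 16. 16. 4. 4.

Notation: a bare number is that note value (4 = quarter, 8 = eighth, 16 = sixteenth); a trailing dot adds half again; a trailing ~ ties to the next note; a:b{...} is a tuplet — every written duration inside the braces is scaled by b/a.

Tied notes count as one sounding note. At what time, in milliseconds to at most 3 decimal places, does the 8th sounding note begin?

note 8 onset = 45/4b = 6490.385ms

1. 0.0ms @ 0 + 1730.769ms (3)
2. 1730.769ms @ 3 + 865.385ms (3/2)
3. 2596.154ms @ 9/2 + 865.385ms (3/2)
4. 3461.538ms @ 6 + 865.385ms (3/2)
5. 4326.923ms @ 15/2 + 1298.077ms (9/4)
6. 5625.0ms @ 39/4 + 432.692ms (3/4)
7. 6057.692ms @ 21/2 + 432.692ms (3/4)
8. 6490.385ms @ 45/4 + 432.692ms (3/4)
9. 6923.077ms @ 12 + 1730.769ms (3)
10. 8653.846ms @ 15 + 1730.769ms (3)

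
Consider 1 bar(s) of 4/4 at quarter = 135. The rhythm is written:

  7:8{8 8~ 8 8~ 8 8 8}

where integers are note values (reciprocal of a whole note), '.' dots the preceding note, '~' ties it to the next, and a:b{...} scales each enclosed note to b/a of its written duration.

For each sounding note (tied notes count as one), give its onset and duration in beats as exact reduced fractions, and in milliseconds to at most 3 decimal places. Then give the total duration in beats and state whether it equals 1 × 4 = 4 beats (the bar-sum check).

1) 0.0ms=0b +253.968ms=4/7b
2) 253.968ms=4/7b +507.937ms=8/7b
3) 761.905ms=12/7b +507.937ms=8/7b
4) 1269.841ms=20/7b +253.968ms=4/7b
5) 1523.81ms=24/7b +253.968ms=4/7b
Σ=4b of 4 (135bpm 4/4) — PASS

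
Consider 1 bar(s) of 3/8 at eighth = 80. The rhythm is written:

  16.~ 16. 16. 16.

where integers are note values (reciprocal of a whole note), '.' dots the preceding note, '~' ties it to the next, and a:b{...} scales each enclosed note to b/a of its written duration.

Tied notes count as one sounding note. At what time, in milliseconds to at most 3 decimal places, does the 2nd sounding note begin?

note 2 onset = 3/2b = 1125.0ms

1. 0.0ms @ 0 + 1125.0ms (3/2)
2. 1125.0ms @ 3/2 + 562.5ms (3/4)
3. 1687.5ms @ 9/4 + 562.5ms (3/4)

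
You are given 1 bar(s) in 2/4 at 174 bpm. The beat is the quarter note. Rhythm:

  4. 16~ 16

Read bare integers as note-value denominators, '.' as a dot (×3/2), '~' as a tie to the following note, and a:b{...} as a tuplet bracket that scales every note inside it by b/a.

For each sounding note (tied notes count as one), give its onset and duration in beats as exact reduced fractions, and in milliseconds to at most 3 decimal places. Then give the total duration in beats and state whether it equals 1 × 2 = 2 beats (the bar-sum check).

1) 0.0ms=0b +517.241ms=3/2b
2) 517.241ms=3/2b +172.414ms=1/2b
Σ=2b of 2 (174bpm 2/4) — PASS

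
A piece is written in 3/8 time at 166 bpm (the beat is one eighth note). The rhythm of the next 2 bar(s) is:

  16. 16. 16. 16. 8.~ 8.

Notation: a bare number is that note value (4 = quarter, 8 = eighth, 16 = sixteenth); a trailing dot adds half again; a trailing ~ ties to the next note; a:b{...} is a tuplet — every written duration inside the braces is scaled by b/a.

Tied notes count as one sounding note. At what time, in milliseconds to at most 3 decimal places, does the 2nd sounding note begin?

note 2 onset = 3/4b = 271.084ms

1. 0.0ms @ 0 + 271.084ms (3/4)
2. 271.084ms @ 3/4 + 271.084ms (3/4)
3. 542.169ms @ 3/2 + 271.084ms (3/4)
4. 813.253ms @ 9/4 + 271.084ms (3/4)
5. 1084.337ms @ 3 + 1084.337ms (3)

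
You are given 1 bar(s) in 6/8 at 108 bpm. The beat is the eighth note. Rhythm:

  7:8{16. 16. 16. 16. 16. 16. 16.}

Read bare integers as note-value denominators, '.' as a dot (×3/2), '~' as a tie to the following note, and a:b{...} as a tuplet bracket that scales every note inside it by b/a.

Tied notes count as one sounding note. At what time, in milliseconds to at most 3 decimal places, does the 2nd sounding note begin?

note 2 onset = 6/7b = 476.19ms

1. 0.0ms @ 0 + 476.19ms (6/7)
2. 476.19ms @ 6/7 + 476.19ms (6/7)
3. 952.381ms @ 12/7 + 476.19ms (6/7)
4. 1428.571ms @ 18/7 + 476.19ms (6/7)
5. 1904.762ms @ 24/7 + 476.19ms (6/7)
6. 2380.952ms @ 30/7 + 476.19ms (6/7)
7. 2857.143ms @ 36/7 + 476.19ms (6/7)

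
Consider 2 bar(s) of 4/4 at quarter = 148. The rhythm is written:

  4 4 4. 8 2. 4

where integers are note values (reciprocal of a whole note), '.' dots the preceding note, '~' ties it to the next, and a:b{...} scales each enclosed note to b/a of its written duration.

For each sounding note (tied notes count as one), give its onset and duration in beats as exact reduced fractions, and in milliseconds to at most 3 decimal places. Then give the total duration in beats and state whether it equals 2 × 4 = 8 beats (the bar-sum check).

1) 0.0ms=0b +405.405ms=1b
2) 405.405ms=1b +405.405ms=1b
3) 810.811ms=2b +608.108ms=3/2b
4) 1418.919ms=7/2b +202.703ms=1/2b
5) 1621.622ms=4b +1216.216ms=3b
6) 2837.838ms=7b +405.405ms=1b
Σ=8b of 8 (148bpm 4/4) — PASS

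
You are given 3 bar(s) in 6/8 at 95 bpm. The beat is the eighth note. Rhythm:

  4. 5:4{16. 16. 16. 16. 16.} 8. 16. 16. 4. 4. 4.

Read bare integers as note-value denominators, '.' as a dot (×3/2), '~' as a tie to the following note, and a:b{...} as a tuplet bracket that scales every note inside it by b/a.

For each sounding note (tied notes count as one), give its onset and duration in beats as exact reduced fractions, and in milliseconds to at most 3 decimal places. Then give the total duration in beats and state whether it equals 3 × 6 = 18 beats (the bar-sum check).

1) 0.0ms=0b +1894.737ms=3b
2) 1894.737ms=3b +378.947ms=3/5b
3) 2273.684ms=18/5b +378.947ms=3/5b
4) 2652.632ms=21/5b +378.947ms=3/5b
5) 3031.579ms=24/5b +378.947ms=3/5b
6) 3410.526ms=27/5b +378.947ms=3/5b
7) 3789.474ms=6b +947.368ms=3/2b
8) 4736.842ms=15/2b +473.684ms=3/4b
9) 5210.526ms=33/4b +473.684ms=3/4b
10) 5684.211ms=9b +1894.737ms=3b
11) 7578.947ms=12b +1894.737ms=3b
12) 9473.684ms=15b +1894.737ms=3b
Σ=18b of 18 (95bpm 6/8) — PASS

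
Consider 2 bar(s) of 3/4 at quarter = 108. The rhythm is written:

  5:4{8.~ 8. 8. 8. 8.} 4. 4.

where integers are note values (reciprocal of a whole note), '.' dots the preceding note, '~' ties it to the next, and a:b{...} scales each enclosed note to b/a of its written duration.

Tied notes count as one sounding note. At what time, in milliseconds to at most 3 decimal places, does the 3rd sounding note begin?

note 3 onset = 9/5b = 1000.0ms

1. 0.0ms @ 0 + 666.667ms (6/5)
2. 666.667ms @ 6/5 + 333.333ms (3/5)
3. 1000.0ms @ 9/5 + 333.333ms (3/5)
4. 1333.333ms @ 12/5 + 333.333ms (3/5)
5. 1666.667ms @ 3 + 833.333ms (3/2)
6. 2500.0ms @ 9/2 + 833.333ms (3/2)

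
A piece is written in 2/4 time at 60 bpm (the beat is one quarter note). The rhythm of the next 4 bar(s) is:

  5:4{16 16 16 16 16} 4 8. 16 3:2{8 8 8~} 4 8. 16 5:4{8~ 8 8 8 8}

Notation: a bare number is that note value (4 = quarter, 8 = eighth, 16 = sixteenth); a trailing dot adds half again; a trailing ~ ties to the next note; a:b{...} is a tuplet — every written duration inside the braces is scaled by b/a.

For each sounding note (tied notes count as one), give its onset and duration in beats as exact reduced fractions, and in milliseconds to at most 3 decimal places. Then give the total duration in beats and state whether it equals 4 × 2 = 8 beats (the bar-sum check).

1) 0.0ms=0b +200.0ms=1/5b
2) 200.0ms=1/5b +200.0ms=1/5b
3) 400.0ms=2/5b +200.0ms=1/5b
4) 600.0ms=3/5b +200.0ms=1/5b
5) 800.0ms=4/5b +200.0ms=1/5b
6) 1000.0ms=1b +1000.0ms=1b
7) 2000.0ms=2b +750.0ms=3/4b
8) 2750.0ms=11/4b +250.0ms=1/4b
9) 3000.0ms=3b +333.333ms=1/3b
10) 3333.333ms=10/3b +333.333ms=1/3b
11) 3666.667ms=11/3b +1333.333ms=4/3b
12) 5000.0ms=5b +750.0ms=3/4b
13) 5750.0ms=23/4b +250.0ms=1/4b
14) 6000.0ms=6b +800.0ms=4/5b
15) 6800.0ms=34/5b +400.0ms=2/5b
16) 7200.0ms=36/5b +400.0ms=2/5b
17) 7600.0ms=38/5b +400.0ms=2/5b
Σ=8b of 8 (60bpm 2/4) — PASS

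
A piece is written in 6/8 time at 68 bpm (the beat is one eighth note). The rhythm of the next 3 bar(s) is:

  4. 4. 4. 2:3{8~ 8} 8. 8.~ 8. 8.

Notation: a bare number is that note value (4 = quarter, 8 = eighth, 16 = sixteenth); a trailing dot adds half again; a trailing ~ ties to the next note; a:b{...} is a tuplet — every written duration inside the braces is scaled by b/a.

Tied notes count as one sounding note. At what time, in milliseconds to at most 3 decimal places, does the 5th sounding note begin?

note 5 onset = 12b = 10588.235ms

1. 0.0ms @ 0 + 2647.059ms (3)
2. 2647.059ms @ 3 + 2647.059ms (3)
3. 5294.118ms @ 6 + 2647.059ms (3)
4. 7941.176ms @ 9 + 2647.059ms (3)
5. 10588.235ms @ 12 + 1323.529ms (3/2)
6. 11911.765ms @ 27/2 + 2647.059ms (3)
7. 14558.824ms @ 33/2 + 1323.529ms (3/2)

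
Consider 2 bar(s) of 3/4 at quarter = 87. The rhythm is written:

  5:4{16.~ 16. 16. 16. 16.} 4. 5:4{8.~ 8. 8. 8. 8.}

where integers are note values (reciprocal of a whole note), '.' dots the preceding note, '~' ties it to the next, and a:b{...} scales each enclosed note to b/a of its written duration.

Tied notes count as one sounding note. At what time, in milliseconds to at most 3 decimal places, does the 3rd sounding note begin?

note 3 onset = 9/10b = 620.69ms

1. 0.0ms @ 0 + 413.793ms (3/5)
2. 413.793ms @ 3/5 + 206.897ms (3/10)
3. 620.69ms @ 9/10 + 206.897ms (3/10)
4. 827.586ms @ 6/5 + 206.897ms (3/10)
5. 1034.483ms @ 3/2 + 1034.483ms (3/2)
6. 2068.966ms @ 3 + 827.586ms (6/5)
7. 2896.552ms @ 21/5 + 413.793ms (3/5)
8. 3310.345ms @ 24/5 + 413.793ms (3/5)
9. 3724.138ms @ 27/5 + 413.793ms (3/5)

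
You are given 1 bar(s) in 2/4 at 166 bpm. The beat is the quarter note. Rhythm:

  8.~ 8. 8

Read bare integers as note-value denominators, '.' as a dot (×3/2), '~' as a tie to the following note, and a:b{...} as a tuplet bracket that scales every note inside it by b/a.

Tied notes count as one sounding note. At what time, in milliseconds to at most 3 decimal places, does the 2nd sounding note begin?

1. 0.0ms @ 0 + 542.169ms (3/2)
2. 542.169ms @ 3/2 + 180.723ms (1/2)

note 2 onset = 3/2b = 542.169ms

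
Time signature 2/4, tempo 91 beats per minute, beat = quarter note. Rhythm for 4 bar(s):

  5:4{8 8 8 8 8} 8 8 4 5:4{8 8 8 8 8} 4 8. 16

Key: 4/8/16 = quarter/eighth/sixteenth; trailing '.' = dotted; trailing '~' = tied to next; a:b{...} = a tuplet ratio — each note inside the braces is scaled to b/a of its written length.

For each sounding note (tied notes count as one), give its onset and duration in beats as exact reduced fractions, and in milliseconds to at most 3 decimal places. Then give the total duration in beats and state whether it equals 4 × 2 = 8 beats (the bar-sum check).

1) 0.0ms=0b +263.736ms=2/5b
2) 263.736ms=2/5b +263.736ms=2/5b
3) 527.473ms=4/5b +263.736ms=2/5b
4) 791.209ms=6/5b +263.736ms=2/5b
5) 1054.945ms=8/5b +263.736ms=2/5b
6) 1318.681ms=2b +329.67ms=1/2b
7) 1648.352ms=5/2b +329.67ms=1/2b
8) 1978.022ms=3b +659.341ms=1b
9) 2637.363ms=4b +263.736ms=2/5b
10) 2901.099ms=22/5b +263.736ms=2/5b
11) 3164.835ms=24/5b +263.736ms=2/5b
12) 3428.571ms=26/5b +263.736ms=2/5b
13) 3692.308ms=28/5b +263.736ms=2/5b
14) 3956.044ms=6b +659.341ms=1b
15) 4615.385ms=7b +494.505ms=3/4b
16) 5109.89ms=31/4b +164.835ms=1/4b
Σ=8b of 8 (91bpm 2/4) — PASS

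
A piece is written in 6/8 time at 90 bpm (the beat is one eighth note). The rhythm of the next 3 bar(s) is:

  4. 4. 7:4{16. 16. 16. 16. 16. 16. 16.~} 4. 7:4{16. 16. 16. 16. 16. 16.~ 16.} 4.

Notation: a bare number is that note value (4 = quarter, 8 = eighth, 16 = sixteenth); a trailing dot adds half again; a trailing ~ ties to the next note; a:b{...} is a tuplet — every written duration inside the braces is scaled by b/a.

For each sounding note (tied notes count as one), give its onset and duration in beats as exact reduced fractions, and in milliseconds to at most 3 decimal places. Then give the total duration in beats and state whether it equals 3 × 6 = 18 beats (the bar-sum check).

1) 0.0ms=0b +2000.0ms=3b
2) 2000.0ms=3b +2000.0ms=3b
3) 4000.0ms=6b +285.714ms=3/7b
4) 4285.714ms=45/7b +285.714ms=3/7b
5) 4571.429ms=48/7b +285.714ms=3/7b
6) 4857.143ms=51/7b +285.714ms=3/7b
7) 5142.857ms=54/7b +285.714ms=3/7b
8) 5428.571ms=57/7b +285.714ms=3/7b
9) 5714.286ms=60/7b +2285.714ms=24/7b
10) 8000.0ms=12b +285.714ms=3/7b
11) 8285.714ms=87/7b +285.714ms=3/7b
12) 8571.429ms=90/7b +285.714ms=3/7b
13) 8857.143ms=93/7b +285.714ms=3/7b
14) 9142.857ms=96/7b +285.714ms=3/7b
15) 9428.571ms=99/7b +571.429ms=6/7b
16) 10000.0ms=15b +2000.0ms=3b
Σ=18b of 18 (90bpm 6/8) — PASS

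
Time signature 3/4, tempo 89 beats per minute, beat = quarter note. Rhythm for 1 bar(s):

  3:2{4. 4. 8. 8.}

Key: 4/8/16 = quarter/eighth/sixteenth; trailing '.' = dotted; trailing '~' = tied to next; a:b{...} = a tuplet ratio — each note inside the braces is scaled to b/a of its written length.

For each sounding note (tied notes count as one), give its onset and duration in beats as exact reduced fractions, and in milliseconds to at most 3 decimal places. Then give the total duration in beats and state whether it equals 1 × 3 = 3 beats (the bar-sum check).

1) 0.0ms=0b +674.157ms=1b
2) 674.157ms=1b +674.157ms=1b
3) 1348.315ms=2b +337.079ms=1/2b
4) 1685.393ms=5/2b +337.079ms=1/2b
Σ=3b of 3 (89bpm 3/4) — PASS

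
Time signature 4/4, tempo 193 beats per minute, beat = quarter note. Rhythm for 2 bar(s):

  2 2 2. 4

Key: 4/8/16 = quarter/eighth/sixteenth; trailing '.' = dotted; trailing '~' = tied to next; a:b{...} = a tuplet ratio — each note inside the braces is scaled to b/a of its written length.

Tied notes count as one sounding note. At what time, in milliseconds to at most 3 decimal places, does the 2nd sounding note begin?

note 2 onset = 2b = 621.762ms

1. 0.0ms @ 0 + 621.762ms (2)
2. 621.762ms @ 2 + 621.762ms (2)
3. 1243.523ms @ 4 + 932.642ms (3)
4. 2176.166ms @ 7 + 310.881ms (1)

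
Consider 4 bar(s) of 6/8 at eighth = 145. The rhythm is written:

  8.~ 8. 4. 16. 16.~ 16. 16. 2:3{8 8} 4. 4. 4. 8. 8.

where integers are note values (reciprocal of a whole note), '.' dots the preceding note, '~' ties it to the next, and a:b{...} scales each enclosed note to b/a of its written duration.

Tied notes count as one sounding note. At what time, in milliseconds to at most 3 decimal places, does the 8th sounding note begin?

1. 0.0ms @ 0 + 1241.379ms (3)
2. 1241.379ms @ 3 + 1241.379ms (3)
3. 2482.759ms @ 6 + 310.345ms (3/4)
4. 2793.103ms @ 27/4 + 620.69ms (3/2)
5. 3413.793ms @ 33/4 + 310.345ms (3/4)
6. 3724.138ms @ 9 + 620.69ms (3/2)
7. 4344.828ms @ 21/2 + 620.69ms (3/2)
8. 4965.517ms @ 12 + 1241.379ms (3)
9. 6206.897ms @ 15 + 1241.379ms (3)
10. 7448.276ms @ 18 + 1241.379ms (3)
11. 8689.655ms @ 21 + 620.69ms (3/2)
12. 9310.345ms @ 45/2 + 620.69ms (3/2)

note 8 onset = 12b = 4965.517ms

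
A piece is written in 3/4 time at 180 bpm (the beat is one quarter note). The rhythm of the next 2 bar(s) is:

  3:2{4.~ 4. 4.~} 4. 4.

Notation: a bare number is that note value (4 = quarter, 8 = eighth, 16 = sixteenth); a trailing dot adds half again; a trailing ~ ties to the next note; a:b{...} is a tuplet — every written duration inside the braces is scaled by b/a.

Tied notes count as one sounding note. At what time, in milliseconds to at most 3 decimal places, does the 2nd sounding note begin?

1. 0.0ms @ 0 + 666.667ms (2)
2. 666.667ms @ 2 + 833.333ms (5/2)
3. 1500.0ms @ 9/2 + 500.0ms (3/2)

note 2 onset = 2b = 666.667ms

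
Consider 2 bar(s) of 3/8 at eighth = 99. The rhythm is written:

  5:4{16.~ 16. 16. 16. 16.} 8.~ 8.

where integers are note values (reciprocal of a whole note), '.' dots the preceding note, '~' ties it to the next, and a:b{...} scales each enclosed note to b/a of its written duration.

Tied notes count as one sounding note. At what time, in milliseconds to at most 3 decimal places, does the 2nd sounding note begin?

note 2 onset = 6/5b = 727.273ms

1. 0.0ms @ 0 + 727.273ms (6/5)
2. 727.273ms @ 6/5 + 363.636ms (3/5)
3. 1090.909ms @ 9/5 + 363.636ms (3/5)
4. 1454.545ms @ 12/5 + 363.636ms (3/5)
5. 1818.182ms @ 3 + 1818.182ms (3)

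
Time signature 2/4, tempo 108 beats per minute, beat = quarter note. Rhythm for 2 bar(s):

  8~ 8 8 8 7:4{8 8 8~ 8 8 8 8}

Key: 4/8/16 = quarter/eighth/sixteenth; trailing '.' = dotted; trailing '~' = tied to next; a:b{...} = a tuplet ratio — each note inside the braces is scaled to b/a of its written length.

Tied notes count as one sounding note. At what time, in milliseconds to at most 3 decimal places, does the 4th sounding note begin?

note 4 onset = 2b = 1111.111ms

1. 0.0ms @ 0 + 555.556ms (1)
2. 555.556ms @ 1 + 277.778ms (1/2)
3. 833.333ms @ 3/2 + 277.778ms (1/2)
4. 1111.111ms @ 2 + 158.73ms (2/7)
5. 1269.841ms @ 16/7 + 158.73ms (2/7)
6. 1428.571ms @ 18/7 + 317.46ms (4/7)
7. 1746.032ms @ 22/7 + 158.73ms (2/7)
8. 1904.762ms @ 24/7 + 158.73ms (2/7)
9. 2063.492ms @ 26/7 + 158.73ms (2/7)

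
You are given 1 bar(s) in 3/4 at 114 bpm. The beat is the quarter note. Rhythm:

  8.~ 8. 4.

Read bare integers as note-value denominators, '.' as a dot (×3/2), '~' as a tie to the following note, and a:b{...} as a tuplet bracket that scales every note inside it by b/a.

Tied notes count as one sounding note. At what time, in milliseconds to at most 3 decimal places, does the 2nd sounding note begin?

1. 0.0ms @ 0 + 789.474ms (3/2)
2. 789.474ms @ 3/2 + 789.474ms (3/2)

note 2 onset = 3/2b = 789.474ms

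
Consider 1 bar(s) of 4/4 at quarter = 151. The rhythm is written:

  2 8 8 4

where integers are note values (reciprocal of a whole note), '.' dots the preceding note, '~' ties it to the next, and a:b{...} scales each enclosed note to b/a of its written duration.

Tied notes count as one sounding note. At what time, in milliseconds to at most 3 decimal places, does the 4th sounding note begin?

note 4 onset = 3b = 1192.053ms

1. 0.0ms @ 0 + 794.702ms (2)
2. 794.702ms @ 2 + 198.675ms (1/2)
3. 993.377ms @ 5/2 + 198.675ms (1/2)
4. 1192.053ms @ 3 + 397.351ms (1)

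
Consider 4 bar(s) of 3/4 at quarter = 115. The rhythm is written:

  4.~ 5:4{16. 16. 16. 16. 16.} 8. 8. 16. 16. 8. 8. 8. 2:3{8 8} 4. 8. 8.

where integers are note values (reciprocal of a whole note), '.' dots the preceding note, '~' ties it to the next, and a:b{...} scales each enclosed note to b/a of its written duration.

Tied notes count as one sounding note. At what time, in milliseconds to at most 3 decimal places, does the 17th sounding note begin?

1. 0.0ms @ 0 + 939.13ms (9/5)
2. 939.13ms @ 9/5 + 156.522ms (3/10)
3. 1095.652ms @ 21/10 + 156.522ms (3/10)
4. 1252.174ms @ 12/5 + 156.522ms (3/10)
5. 1408.696ms @ 27/10 + 156.522ms (3/10)
6. 1565.217ms @ 3 + 391.304ms (3/4)
7. 1956.522ms @ 15/4 + 391.304ms (3/4)
8. 2347.826ms @ 9/2 + 195.652ms (3/8)
9. 2543.478ms @ 39/8 + 195.652ms (3/8)
10. 2739.13ms @ 21/4 + 391.304ms (3/4)
11. 3130.435ms @ 6 + 391.304ms (3/4)
12. 3521.739ms @ 27/4 + 391.304ms (3/4)
13. 3913.043ms @ 15/2 + 391.304ms (3/4)
14. 4304.348ms @ 33/4 + 391.304ms (3/4)
15. 4695.652ms @ 9 + 782.609ms (3/2)
16. 5478.261ms @ 21/2 + 391.304ms (3/4)
17. 5869.565ms @ 45/4 + 391.304ms (3/4)

note 17 onset = 45/4b = 5869.565ms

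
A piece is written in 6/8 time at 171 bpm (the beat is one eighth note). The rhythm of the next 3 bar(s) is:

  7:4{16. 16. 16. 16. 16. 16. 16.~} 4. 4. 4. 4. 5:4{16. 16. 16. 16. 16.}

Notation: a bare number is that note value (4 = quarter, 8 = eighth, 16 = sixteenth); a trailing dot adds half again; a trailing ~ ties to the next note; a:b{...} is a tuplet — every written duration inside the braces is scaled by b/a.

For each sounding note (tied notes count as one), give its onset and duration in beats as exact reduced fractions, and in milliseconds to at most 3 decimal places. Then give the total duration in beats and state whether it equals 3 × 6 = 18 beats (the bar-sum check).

1) 0.0ms=0b +150.376ms=3/7b
2) 150.376ms=3/7b +150.376ms=3/7b
3) 300.752ms=6/7b +150.376ms=3/7b
4) 451.128ms=9/7b +150.376ms=3/7b
5) 601.504ms=12/7b +150.376ms=3/7b
6) 751.88ms=15/7b +150.376ms=3/7b
7) 902.256ms=18/7b +1203.008ms=24/7b
8) 2105.263ms=6b +1052.632ms=3b
9) 3157.895ms=9b +1052.632ms=3b
10) 4210.526ms=12b +1052.632ms=3b
11) 5263.158ms=15b +210.526ms=3/5b
12) 5473.684ms=78/5b +210.526ms=3/5b
13) 5684.211ms=81/5b +210.526ms=3/5b
14) 5894.737ms=84/5b +210.526ms=3/5b
15) 6105.263ms=87/5b +210.526ms=3/5b
Σ=18b of 18 (171bpm 6/8) — PASS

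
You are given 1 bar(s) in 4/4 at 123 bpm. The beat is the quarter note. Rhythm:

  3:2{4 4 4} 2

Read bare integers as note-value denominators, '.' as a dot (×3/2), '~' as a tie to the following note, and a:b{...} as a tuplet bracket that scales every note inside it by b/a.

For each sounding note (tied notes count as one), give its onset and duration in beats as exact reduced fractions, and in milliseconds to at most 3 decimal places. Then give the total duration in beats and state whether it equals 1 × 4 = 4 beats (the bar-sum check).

1) 0.0ms=0b +325.203ms=2/3b
2) 325.203ms=2/3b +325.203ms=2/3b
3) 650.407ms=4/3b +325.203ms=2/3b
4) 975.61ms=2b +975.61ms=2b
Σ=4b of 4 (123bpm 4/4) — PASS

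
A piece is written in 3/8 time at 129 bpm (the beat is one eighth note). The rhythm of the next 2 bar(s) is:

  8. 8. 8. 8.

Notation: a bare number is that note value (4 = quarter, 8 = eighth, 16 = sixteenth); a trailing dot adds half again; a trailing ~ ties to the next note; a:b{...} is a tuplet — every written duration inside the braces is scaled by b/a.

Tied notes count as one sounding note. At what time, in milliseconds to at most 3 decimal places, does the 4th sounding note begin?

1. 0.0ms @ 0 + 697.674ms (3/2)
2. 697.674ms @ 3/2 + 697.674ms (3/2)
3. 1395.349ms @ 3 + 697.674ms (3/2)
4. 2093.023ms @ 9/2 + 697.674ms (3/2)

note 4 onset = 9/2b = 2093.023ms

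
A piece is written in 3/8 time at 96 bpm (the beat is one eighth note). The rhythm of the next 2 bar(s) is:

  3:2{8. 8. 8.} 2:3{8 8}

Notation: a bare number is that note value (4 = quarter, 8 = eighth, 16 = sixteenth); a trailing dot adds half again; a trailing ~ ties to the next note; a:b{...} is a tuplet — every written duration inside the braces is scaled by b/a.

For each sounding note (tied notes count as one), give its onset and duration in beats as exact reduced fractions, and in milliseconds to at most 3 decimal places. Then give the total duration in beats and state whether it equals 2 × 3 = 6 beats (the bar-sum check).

1) 0.0ms=0b +625.0ms=1b
2) 625.0ms=1b +625.0ms=1b
3) 1250.0ms=2b +625.0ms=1b
4) 1875.0ms=3b +937.5ms=3/2b
5) 2812.5ms=9/2b +937.5ms=3/2b
Σ=6b of 6 (96bpm 3/8) — PASS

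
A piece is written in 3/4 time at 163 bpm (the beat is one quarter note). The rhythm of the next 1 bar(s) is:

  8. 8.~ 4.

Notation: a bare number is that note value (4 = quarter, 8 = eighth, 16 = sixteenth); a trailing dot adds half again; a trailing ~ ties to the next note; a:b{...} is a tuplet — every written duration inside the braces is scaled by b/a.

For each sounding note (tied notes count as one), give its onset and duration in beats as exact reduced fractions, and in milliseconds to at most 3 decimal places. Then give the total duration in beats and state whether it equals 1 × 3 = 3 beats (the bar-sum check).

1) 0.0ms=0b +276.074ms=3/4b
2) 276.074ms=3/4b +828.221ms=9/4b
Σ=3b of 3 (163bpm 3/4) — PASS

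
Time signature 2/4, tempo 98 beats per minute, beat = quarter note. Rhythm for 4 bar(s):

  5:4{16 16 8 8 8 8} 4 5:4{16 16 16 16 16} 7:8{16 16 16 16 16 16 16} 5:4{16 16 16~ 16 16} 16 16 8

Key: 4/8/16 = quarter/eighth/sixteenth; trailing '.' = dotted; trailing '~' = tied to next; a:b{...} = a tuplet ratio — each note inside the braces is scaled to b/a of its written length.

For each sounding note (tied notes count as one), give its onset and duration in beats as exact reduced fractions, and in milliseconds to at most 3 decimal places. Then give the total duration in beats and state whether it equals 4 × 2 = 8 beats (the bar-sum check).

1) 0.0ms=0b +122.449ms=1/5b
2) 122.449ms=1/5b +122.449ms=1/5b
3) 244.898ms=2/5b +244.898ms=2/5b
4) 489.796ms=4/5b +244.898ms=2/5b
5) 734.694ms=6/5b +244.898ms=2/5b
6) 979.592ms=8/5b +244.898ms=2/5b
7) 1224.49ms=2b +612.245ms=1b
8) 1836.735ms=3b +122.449ms=1/5b
9) 1959.184ms=16/5b +122.449ms=1/5b
10) 2081.633ms=17/5b +122.449ms=1/5b
11) 2204.082ms=18/5b +122.449ms=1/5b
12) 2326.531ms=19/5b +122.449ms=1/5b
13) 2448.98ms=4b +174.927ms=2/7b
14) 2623.907ms=30/7b +174.927ms=2/7b
15) 2798.834ms=32/7b +174.927ms=2/7b
16) 2973.761ms=34/7b +174.927ms=2/7b
17) 3148.688ms=36/7b +174.927ms=2/7b
18) 3323.615ms=38/7b +174.927ms=2/7b
19) 3498.542ms=40/7b +174.927ms=2/7b
20) 3673.469ms=6b +122.449ms=1/5b
21) 3795.918ms=31/5b +122.449ms=1/5b
22) 3918.367ms=32/5b +244.898ms=2/5b
23) 4163.265ms=34/5b +122.449ms=1/5b
24) 4285.714ms=7b +153.061ms=1/4b
25) 4438.776ms=29/4b +153.061ms=1/4b
26) 4591.837ms=15/2b +306.122ms=1/2b
Σ=8b of 8 (98bpm 2/4) — PASS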